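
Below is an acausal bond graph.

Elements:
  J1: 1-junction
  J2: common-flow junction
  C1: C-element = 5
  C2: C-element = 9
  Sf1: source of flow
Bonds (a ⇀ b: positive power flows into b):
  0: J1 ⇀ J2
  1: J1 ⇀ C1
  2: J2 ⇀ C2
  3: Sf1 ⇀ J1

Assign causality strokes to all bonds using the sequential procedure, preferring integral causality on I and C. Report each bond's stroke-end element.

β3 |Sf1  (source Sf1 imposes f)
β0 |J1  (common-f at J1 fixed by 3)
β1 |J1  (1-jn J1 has f-setter on 3)
β2 |J2  (J2 flow already set via bond 0)

b0 stroke at J1
b1 stroke at J1
b2 stroke at J2
b3 stroke at Sf1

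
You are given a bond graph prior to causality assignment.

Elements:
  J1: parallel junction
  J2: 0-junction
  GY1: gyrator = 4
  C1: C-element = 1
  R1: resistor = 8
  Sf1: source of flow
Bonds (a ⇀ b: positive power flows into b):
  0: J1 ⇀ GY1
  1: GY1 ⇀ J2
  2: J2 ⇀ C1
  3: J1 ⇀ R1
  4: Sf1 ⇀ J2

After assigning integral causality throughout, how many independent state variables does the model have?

b4 stroke at Sf1  (Sf1: flow source, stroke at near end)
b2 stroke at J2  (C1 outputs effort q/C1)
b1 stroke at GY1  (J2: bond 2 brought effort, rest push out)
b0 stroke at GY1  (GY1 both-in/both-out from 1)
b3 stroke at J1  (J1: last free bond brings effort in)

1  (C1 all integral)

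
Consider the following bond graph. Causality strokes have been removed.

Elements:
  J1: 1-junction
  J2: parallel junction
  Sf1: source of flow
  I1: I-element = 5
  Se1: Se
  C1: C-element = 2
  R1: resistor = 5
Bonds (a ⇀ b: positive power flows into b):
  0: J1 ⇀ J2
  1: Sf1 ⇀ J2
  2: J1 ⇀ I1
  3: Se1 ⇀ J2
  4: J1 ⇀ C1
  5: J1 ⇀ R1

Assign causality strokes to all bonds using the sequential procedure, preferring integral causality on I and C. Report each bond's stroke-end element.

#1 |Sf1  (Sf1: flow source, stroke at near end)
#3 |J2  (Se1 (Se) sets effort on bond)
#0 |J1  (common-e at J2 fixed by 3)
#2 |I1  (prefer integral on I1)
#4 |J1  (J1 flow already set via bond 2)
#5 |J1  (1-jn J1 has f-setter on 2)

β0 |J1
β1 |Sf1
β2 |I1
β3 |J2
β4 |J1
β5 |J1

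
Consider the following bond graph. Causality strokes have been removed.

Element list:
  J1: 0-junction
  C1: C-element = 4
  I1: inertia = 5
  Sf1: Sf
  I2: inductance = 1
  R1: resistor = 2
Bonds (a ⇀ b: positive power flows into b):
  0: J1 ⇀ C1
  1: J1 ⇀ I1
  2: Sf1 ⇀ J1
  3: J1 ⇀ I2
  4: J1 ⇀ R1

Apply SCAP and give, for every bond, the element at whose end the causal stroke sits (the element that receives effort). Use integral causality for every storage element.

b2 stroke at Sf1  (Sf1 (Sf) sets flow on bond)
b0 stroke at J1  (C1 outputs effort q/C1)
b1 stroke at I1  (J1 effort already set via bond 0)
b3 stroke at I2  (0-jn J1 has e-setter on 0)
b4 stroke at R1  (J1 effort already set via bond 0)

β0 stroke at J1
β1 stroke at I1
β2 stroke at Sf1
β3 stroke at I2
β4 stroke at R1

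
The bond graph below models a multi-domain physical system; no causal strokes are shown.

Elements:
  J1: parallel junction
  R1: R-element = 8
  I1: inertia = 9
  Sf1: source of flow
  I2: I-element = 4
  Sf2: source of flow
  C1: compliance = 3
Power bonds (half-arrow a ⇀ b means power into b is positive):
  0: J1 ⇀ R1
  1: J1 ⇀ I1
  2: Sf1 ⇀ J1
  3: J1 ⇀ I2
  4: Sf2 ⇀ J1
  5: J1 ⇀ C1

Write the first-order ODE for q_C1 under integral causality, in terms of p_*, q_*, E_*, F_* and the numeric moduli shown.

b2 stroke at Sf1  (source Sf1 imposes f)
b4 stroke at Sf2  (Sf2 (Sf) sets flow on bond)
b1 stroke at I1  (I1 integral (f out))
b3 stroke at I2  (I2 outputs flow p/I2)
b5 stroke at J1  (prefer integral on C1)
b0 stroke at R1  (0-jn J1 has e-setter on 5)

dq_C1/dt = F_Sf1 + F_Sf2 - p_I1/9 - p_I2/4 - q_C1/24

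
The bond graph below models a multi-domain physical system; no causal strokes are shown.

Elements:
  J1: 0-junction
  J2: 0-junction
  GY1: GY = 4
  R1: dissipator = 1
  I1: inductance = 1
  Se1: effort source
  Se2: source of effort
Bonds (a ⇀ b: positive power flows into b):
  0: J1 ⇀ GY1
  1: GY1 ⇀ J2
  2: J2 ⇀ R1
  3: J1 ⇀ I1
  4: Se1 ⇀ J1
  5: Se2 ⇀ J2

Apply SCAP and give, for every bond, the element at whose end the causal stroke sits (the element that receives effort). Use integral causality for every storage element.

#0 stroke→GY1
#1 stroke→GY1
#2 stroke→R1
#3 stroke→I1
#4 stroke→J1
#5 stroke→J2

β4 stroke at J1  (Se1: effort source, stroke at far end)
β5 stroke at J2  (source Se2 imposes e)
β0 stroke at GY1  (0-jn J1 has e-setter on 4)
β3 stroke at I1  (0-jn J1 has e-setter on 4)
β1 stroke at GY1  (J2: bond 5 brought effort, rest push out)
β2 stroke at R1  (J2 effort already set via bond 5)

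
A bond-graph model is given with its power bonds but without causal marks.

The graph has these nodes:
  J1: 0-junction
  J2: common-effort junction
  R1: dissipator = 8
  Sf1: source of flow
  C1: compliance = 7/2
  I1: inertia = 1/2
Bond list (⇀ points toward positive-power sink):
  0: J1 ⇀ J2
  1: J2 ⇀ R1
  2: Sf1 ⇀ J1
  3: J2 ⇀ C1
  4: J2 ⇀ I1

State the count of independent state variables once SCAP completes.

2  (C1, I1 all integral)

#2 stroke→Sf1  (source Sf1 imposes f)
#0 stroke→J1  (J1 needs exactly one e-in)
#3 stroke→J2  (prefer integral on C1)
#1 stroke→R1  (common-e at J2 fixed by 3)
#4 stroke→I1  (common-e at J2 fixed by 3)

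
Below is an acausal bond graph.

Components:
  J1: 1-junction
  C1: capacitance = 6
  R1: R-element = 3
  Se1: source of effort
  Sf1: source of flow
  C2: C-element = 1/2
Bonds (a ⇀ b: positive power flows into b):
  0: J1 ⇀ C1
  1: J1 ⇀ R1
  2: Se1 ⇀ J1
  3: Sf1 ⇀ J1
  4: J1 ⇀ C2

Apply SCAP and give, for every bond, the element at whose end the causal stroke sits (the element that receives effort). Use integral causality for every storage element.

b2 stroke→J1  (Se1: effort source, stroke at far end)
b3 stroke→Sf1  (Sf1: flow source, stroke at near end)
b0 stroke→J1  (J1 flow already set via bond 3)
b1 stroke→J1  (J1 flow already set via bond 3)
b4 stroke→J1  (common-f at J1 fixed by 3)

b0 →J1
b1 →J1
b2 →J1
b3 →Sf1
b4 →J1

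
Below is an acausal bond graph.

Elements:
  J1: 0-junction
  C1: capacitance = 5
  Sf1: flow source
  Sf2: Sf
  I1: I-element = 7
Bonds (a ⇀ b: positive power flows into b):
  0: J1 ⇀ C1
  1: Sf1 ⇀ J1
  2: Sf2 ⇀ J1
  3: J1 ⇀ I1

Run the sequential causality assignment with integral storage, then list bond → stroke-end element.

bond 0 stroke at J1
bond 1 stroke at Sf1
bond 2 stroke at Sf2
bond 3 stroke at I1

β1 stroke at Sf1  (source Sf1 imposes f)
β2 stroke at Sf2  (Sf2 fixes flow; stroke at Sf2)
β0 stroke at J1  (C1: C, integral causality)
β3 stroke at I1  (common-e at J1 fixed by 0)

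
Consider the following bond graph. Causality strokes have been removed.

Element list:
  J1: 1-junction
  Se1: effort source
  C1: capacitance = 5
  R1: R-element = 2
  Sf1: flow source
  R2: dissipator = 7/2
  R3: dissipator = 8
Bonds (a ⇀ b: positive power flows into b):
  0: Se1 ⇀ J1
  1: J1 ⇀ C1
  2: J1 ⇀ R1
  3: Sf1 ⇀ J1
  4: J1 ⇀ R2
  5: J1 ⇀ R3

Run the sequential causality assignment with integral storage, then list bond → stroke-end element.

#0 stroke at J1  (Se1 fixes effort; stroke away)
#3 stroke at Sf1  (Sf1 (Sf) sets flow on bond)
#1 stroke at J1  (1-jn J1 has f-setter on 3)
#2 stroke at J1  (J1 flow already set via bond 3)
#4 stroke at J1  (J1 flow already set via bond 3)
#5 stroke at J1  (J1: bond 3 brought flow, rest push out)

bond 0 |J1
bond 1 |J1
bond 2 |J1
bond 3 |Sf1
bond 4 |J1
bond 5 |J1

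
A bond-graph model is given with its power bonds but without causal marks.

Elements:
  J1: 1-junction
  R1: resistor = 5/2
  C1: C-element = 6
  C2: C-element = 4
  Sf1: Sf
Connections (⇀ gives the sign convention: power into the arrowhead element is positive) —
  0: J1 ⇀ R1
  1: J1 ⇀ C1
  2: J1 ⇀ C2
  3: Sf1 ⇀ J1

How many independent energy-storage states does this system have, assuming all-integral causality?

b3 →Sf1  (Sf1 fixes flow; stroke at Sf1)
b0 →J1  (common-f at J1 fixed by 3)
b1 →J1  (common-f at J1 fixed by 3)
b2 →J1  (J1 flow already set via bond 3)

2  (C1, C2 all integral)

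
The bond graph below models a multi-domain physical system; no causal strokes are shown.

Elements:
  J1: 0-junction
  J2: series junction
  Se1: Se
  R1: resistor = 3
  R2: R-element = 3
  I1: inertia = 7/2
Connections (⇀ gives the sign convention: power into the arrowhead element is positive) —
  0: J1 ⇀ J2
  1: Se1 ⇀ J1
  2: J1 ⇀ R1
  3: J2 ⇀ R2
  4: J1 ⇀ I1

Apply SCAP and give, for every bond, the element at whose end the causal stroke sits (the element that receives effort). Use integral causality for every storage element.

#1 |J1  (Se1: effort source, stroke at far end)
#0 |J2  (common-e at J1 fixed by 1)
#2 |R1  (common-e at J1 fixed by 1)
#4 |I1  (common-e at J1 fixed by 1)
#3 |R2  (only one flow-in slot at J2)

b0 |J2
b1 |J1
b2 |R1
b3 |R2
b4 |I1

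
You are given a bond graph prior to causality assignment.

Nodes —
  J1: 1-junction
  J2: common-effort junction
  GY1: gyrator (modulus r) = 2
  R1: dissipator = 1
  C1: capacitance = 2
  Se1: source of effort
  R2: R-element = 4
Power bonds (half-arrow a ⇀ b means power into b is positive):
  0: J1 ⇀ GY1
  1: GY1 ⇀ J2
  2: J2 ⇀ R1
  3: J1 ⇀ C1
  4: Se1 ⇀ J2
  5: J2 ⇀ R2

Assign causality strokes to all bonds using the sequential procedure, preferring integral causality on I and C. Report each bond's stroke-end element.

bond 0 →GY1
bond 1 →GY1
bond 2 →R1
bond 3 →J1
bond 4 →J2
bond 5 →R2

bond 4 stroke at J2  (Se1: effort source, stroke at far end)
bond 1 stroke at GY1  (J2 effort already set via bond 4)
bond 2 stroke at R1  (J2: bond 4 brought effort, rest push out)
bond 5 stroke at R2  (common-e at J2 fixed by 4)
bond 0 stroke at GY1  (GY GY1: same side as bond 1)
bond 3 stroke at J1  (J1: bond 0 brought flow, rest push out)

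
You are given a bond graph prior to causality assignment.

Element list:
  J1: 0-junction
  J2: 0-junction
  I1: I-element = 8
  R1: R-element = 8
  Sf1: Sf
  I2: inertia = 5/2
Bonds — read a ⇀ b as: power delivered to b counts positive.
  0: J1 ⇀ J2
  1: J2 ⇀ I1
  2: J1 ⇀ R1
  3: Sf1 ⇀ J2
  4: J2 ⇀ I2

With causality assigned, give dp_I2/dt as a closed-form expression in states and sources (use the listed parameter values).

bond 3 →Sf1  (Sf1 (Sf) sets flow on bond)
bond 1 →I1  (I1: I, integral causality)
bond 4 →I2  (I2: I, integral causality)
bond 0 →J2  (closing 0-jn rule on J2)
bond 2 →J1  (closing 0-jn rule on J1)

dp_I2/dt = 8*F_Sf1 - p_I1 - 16*p_I2/5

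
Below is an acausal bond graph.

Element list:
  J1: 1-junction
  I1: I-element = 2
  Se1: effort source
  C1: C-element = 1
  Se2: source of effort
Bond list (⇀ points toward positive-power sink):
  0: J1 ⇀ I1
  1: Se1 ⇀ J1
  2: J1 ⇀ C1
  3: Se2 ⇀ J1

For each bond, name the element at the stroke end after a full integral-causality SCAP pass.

#0 stroke at I1
#1 stroke at J1
#2 stroke at J1
#3 stroke at J1

#1 stroke→J1  (source Se1 imposes e)
#3 stroke→J1  (Se2 fixes effort; stroke away)
#0 stroke→I1  (prefer integral on I1)
#2 stroke→J1  (1-jn J1 has f-setter on 0)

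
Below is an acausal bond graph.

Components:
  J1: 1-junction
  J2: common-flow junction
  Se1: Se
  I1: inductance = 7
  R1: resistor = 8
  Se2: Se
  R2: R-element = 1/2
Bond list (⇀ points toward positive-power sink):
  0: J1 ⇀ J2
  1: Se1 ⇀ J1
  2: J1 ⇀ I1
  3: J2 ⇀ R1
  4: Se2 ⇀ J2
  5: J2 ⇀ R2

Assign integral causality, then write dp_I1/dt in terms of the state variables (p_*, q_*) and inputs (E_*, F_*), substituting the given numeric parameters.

β1 stroke→J1  (Se1: effort source, stroke at far end)
β4 stroke→J2  (Se2 (Se) sets effort on bond)
β2 stroke→I1  (I1 outputs flow p/I1)
β0 stroke→J1  (1-jn J1 has f-setter on 2)
β3 stroke→J2  (1-jn J2 has f-setter on 0)
β5 stroke→J2  (1-jn J2 has f-setter on 0)

dp_I1/dt = E_Se1 + E_Se2 - 17*p_I1/14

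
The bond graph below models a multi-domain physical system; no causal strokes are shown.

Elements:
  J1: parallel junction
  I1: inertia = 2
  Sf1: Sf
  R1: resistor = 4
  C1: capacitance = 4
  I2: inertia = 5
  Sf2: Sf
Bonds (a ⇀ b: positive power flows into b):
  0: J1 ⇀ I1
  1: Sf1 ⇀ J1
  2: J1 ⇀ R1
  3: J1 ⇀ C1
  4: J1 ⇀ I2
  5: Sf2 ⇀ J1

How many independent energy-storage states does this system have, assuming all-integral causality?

b1 stroke at Sf1  (Sf1 fixes flow; stroke at Sf1)
b5 stroke at Sf2  (Sf2 (Sf) sets flow on bond)
b0 stroke at I1  (I1 integral (f out))
b3 stroke at J1  (C1: C, integral causality)
b2 stroke at R1  (0-jn J1 has e-setter on 3)
b4 stroke at I2  (J1 effort already set via bond 3)

3  (C1, I1, I2 all integral)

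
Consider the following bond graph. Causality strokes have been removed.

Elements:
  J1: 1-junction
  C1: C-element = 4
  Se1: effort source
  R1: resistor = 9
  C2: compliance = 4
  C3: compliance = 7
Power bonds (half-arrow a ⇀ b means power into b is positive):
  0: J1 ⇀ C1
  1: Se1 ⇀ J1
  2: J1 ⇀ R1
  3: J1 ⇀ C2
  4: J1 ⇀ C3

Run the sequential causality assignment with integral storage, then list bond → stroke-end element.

β1 →J1  (Se1: effort source, stroke at far end)
β0 →J1  (C1 outputs effort q/C1)
β3 →J1  (C2 integral (e out))
β4 →J1  (C3 integral (e out))
β2 →R1  (J1: last free bond brings flow in)

bond 0 →J1
bond 1 →J1
bond 2 →R1
bond 3 →J1
bond 4 →J1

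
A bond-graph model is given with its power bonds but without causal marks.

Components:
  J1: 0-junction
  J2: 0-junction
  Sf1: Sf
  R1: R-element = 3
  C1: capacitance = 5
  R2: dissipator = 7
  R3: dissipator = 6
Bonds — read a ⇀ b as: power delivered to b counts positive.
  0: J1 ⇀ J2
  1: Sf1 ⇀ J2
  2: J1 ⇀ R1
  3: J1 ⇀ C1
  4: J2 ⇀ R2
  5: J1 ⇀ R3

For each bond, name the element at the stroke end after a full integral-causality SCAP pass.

#1 stroke at Sf1  (Sf1 fixes flow; stroke at Sf1)
#3 stroke at J1  (C1: C, integral causality)
#0 stroke at J2  (0-jn J1 has e-setter on 3)
#2 stroke at R1  (J1 effort already set via bond 3)
#5 stroke at R3  (J1: bond 3 brought effort, rest push out)
#4 stroke at R2  (J2: bond 0 brought effort, rest push out)

bond 0 |J2
bond 1 |Sf1
bond 2 |R1
bond 3 |J1
bond 4 |R2
bond 5 |R3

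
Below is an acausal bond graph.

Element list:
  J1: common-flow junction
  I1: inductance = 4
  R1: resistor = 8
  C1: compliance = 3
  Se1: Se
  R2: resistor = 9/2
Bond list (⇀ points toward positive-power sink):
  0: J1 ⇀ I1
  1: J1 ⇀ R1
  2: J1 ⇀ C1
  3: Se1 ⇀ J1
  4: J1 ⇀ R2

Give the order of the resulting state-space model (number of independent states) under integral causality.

#3 stroke at J1  (source Se1 imposes e)
#0 stroke at I1  (I1: I, integral causality)
#1 stroke at J1  (1-jn J1 has f-setter on 0)
#2 stroke at J1  (1-jn J1 has f-setter on 0)
#4 stroke at J1  (J1 flow already set via bond 0)

2  (C1, I1 all integral)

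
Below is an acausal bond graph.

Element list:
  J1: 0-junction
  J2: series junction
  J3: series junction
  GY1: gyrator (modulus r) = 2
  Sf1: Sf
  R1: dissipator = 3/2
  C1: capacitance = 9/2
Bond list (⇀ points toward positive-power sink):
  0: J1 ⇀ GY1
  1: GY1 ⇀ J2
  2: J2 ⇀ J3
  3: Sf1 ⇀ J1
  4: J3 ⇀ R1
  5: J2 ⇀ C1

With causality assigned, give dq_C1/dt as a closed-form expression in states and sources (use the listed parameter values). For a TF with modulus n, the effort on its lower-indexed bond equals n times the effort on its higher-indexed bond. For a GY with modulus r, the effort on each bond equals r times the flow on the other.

#3 stroke at Sf1  (Sf1 (Sf) sets flow on bond)
#0 stroke at J1  (J1 needs exactly one e-in)
#1 stroke at J2  (through GY1, causality inverts; strokes same side of GY1)
#5 stroke at J2  (C1 outputs effort q/C1)
#2 stroke at J3  (J2 needs exactly one f-in)
#4 stroke at R1  (J3: last free bond brings flow in)

dq_C1/dt = 4*F_Sf1/3 - 4*q_C1/27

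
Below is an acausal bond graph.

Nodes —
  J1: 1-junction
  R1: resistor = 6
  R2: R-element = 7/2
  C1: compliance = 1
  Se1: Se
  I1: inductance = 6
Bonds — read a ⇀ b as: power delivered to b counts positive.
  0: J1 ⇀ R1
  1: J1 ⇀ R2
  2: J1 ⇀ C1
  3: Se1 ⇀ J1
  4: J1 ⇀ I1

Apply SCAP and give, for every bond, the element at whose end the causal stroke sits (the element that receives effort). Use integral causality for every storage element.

β3 stroke at J1  (source Se1 imposes e)
β2 stroke at J1  (C1 integral (e out))
β4 stroke at I1  (prefer integral on I1)
β0 stroke at J1  (common-f at J1 fixed by 4)
β1 stroke at J1  (J1 flow already set via bond 4)

b0 |J1
b1 |J1
b2 |J1
b3 |J1
b4 |I1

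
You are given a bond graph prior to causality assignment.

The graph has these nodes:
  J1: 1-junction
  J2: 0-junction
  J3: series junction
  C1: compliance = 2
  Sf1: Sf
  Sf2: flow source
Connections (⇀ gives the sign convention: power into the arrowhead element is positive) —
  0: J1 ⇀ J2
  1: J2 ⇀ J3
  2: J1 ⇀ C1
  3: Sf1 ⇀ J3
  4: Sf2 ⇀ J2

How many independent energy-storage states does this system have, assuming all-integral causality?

b3 →Sf1  (Sf1: flow source, stroke at near end)
b4 →Sf2  (source Sf2 imposes f)
b1 →J3  (J3 flow already set via bond 3)
b0 →J2  (closing 0-jn rule on J2)
b2 →J1  (common-f at J1 fixed by 0)

1  (C1 all integral)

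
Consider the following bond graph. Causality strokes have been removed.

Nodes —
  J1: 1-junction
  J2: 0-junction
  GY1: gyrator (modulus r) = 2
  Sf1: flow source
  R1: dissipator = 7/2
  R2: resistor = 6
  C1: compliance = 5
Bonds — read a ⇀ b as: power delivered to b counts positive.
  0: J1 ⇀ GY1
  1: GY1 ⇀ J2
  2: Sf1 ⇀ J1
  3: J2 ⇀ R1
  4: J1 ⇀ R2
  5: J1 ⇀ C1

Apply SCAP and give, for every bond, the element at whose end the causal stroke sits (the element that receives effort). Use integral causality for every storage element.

bond 0 stroke at J1
bond 1 stroke at J2
bond 2 stroke at Sf1
bond 3 stroke at R1
bond 4 stroke at J1
bond 5 stroke at J1

β2 stroke→Sf1  (Sf1 (Sf) sets flow on bond)
β0 stroke→J1  (J1: bond 2 brought flow, rest push out)
β4 stroke→J1  (J1: bond 2 brought flow, rest push out)
β5 stroke→J1  (J1: bond 2 brought flow, rest push out)
β1 stroke→J2  (through GY1, causality inverts; strokes same side of GY1)
β3 stroke→R1  (0-jn J2 has e-setter on 1)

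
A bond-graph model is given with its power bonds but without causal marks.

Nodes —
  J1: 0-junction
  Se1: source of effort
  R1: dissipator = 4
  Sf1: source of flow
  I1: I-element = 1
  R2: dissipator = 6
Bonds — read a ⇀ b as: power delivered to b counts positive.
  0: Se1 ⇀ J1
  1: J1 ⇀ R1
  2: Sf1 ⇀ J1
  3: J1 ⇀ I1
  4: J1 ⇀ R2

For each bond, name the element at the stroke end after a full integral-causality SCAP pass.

b0 stroke→J1  (Se1 (Se) sets effort on bond)
b2 stroke→Sf1  (Sf1 (Sf) sets flow on bond)
b1 stroke→R1  (J1 effort already set via bond 0)
b3 stroke→I1  (common-e at J1 fixed by 0)
b4 stroke→R2  (0-jn J1 has e-setter on 0)

b0 stroke→J1
b1 stroke→R1
b2 stroke→Sf1
b3 stroke→I1
b4 stroke→R2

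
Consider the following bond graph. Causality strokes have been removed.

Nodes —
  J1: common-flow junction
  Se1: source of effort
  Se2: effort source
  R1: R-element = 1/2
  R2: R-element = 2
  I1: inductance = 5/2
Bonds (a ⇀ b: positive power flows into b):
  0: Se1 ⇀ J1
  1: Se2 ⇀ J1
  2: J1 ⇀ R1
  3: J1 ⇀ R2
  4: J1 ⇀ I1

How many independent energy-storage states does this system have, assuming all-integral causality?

#0 stroke→J1  (source Se1 imposes e)
#1 stroke→J1  (Se2: effort source, stroke at far end)
#4 stroke→I1  (I1: I, integral causality)
#2 stroke→J1  (J1: bond 4 brought flow, rest push out)
#3 stroke→J1  (J1: bond 4 brought flow, rest push out)

1  (I1 all integral)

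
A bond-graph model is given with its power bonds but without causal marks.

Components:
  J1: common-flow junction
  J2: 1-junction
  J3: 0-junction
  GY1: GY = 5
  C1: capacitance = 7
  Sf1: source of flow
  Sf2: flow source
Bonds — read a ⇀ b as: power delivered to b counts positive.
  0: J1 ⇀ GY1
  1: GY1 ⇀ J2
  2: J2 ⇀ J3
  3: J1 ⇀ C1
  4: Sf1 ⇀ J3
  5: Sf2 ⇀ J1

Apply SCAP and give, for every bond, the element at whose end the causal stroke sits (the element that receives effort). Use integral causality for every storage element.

#0 stroke at J1
#1 stroke at J2
#2 stroke at J3
#3 stroke at J1
#4 stroke at Sf1
#5 stroke at Sf2

b4 stroke at Sf1  (Sf1: flow source, stroke at near end)
b5 stroke at Sf2  (Sf2 fixes flow; stroke at Sf2)
b0 stroke at J1  (1-jn J1 has f-setter on 5)
b3 stroke at J1  (common-f at J1 fixed by 5)
b2 stroke at J3  (J3: last free bond brings effort in)
b1 stroke at J2  (GY1: gyrator matches bond 0)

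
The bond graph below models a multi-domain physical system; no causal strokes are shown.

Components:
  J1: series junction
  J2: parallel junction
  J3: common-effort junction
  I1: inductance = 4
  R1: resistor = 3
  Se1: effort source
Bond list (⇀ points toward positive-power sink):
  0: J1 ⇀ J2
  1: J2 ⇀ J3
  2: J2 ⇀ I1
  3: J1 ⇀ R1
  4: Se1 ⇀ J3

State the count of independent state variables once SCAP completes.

1  (I1 all integral)

β4 →J3  (Se1 (Se) sets effort on bond)
β1 →J2  (0-jn J3 has e-setter on 4)
β0 →J1  (J2 effort already set via bond 1)
β2 →I1  (0-jn J2 has e-setter on 1)
β3 →R1  (J1: last free bond brings flow in)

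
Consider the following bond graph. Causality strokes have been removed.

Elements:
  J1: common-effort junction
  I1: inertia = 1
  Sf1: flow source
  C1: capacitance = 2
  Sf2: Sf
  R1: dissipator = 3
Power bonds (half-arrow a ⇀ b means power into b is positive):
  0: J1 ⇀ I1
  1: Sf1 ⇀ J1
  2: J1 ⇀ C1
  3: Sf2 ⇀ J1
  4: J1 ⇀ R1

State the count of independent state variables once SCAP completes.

bond 1 |Sf1  (Sf1: flow source, stroke at near end)
bond 3 |Sf2  (Sf2: flow source, stroke at near end)
bond 0 |I1  (prefer integral on I1)
bond 2 |J1  (C1 integral (e out))
bond 4 |R1  (common-e at J1 fixed by 2)

2  (C1, I1 all integral)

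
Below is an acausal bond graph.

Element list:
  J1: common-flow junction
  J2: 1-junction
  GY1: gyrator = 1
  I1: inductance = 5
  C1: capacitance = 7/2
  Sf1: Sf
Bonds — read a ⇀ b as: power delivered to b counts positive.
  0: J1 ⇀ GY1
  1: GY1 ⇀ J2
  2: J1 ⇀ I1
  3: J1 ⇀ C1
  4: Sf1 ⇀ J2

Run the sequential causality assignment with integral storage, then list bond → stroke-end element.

β4 →Sf1  (Sf1 fixes flow; stroke at Sf1)
β1 →J2  (common-f at J2 fixed by 4)
β0 →J1  (GY1: gyrator matches bond 1)
β2 →I1  (prefer integral on I1)
β3 →J1  (J1 flow already set via bond 2)

β0 stroke at J1
β1 stroke at J2
β2 stroke at I1
β3 stroke at J1
β4 stroke at Sf1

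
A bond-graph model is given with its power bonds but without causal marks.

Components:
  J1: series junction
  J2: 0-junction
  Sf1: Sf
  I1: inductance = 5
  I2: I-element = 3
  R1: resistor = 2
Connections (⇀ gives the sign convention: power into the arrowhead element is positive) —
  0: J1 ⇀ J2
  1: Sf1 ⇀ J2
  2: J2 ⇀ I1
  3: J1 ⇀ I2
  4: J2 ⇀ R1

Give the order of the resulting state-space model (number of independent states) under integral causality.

2  (I1, I2 all integral)

#1 →Sf1  (Sf1 (Sf) sets flow on bond)
#2 →I1  (I1 integral (f out))
#3 →I2  (I2: I, integral causality)
#0 →J1  (1-jn J1 has f-setter on 3)
#4 →J2  (only one effort-in slot at J2)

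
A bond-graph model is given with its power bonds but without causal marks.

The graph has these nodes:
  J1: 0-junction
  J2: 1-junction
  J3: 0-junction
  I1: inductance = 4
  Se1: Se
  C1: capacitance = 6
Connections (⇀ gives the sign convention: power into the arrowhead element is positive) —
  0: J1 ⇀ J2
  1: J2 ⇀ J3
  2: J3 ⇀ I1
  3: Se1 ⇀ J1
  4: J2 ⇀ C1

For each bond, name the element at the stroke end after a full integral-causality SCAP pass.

b0 |J2
b1 |J3
b2 |I1
b3 |J1
b4 |J2

b3 →J1  (Se1 fixes effort; stroke away)
b0 →J2  (common-e at J1 fixed by 3)
b2 →I1  (I1 integral (f out))
b1 →J3  (J3 needs exactly one e-in)
b4 →J2  (J2 flow already set via bond 1)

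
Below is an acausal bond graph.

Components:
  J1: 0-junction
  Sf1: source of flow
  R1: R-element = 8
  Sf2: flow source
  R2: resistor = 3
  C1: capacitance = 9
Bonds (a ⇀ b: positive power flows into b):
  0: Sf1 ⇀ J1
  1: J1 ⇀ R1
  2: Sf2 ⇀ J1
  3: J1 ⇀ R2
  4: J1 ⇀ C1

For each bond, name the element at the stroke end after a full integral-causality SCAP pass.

bond 0 stroke at Sf1
bond 1 stroke at R1
bond 2 stroke at Sf2
bond 3 stroke at R2
bond 4 stroke at J1

β0 stroke→Sf1  (Sf1 fixes flow; stroke at Sf1)
β2 stroke→Sf2  (Sf2 fixes flow; stroke at Sf2)
β4 stroke→J1  (C1: C, integral causality)
β1 stroke→R1  (J1: bond 4 brought effort, rest push out)
β3 stroke→R2  (0-jn J1 has e-setter on 4)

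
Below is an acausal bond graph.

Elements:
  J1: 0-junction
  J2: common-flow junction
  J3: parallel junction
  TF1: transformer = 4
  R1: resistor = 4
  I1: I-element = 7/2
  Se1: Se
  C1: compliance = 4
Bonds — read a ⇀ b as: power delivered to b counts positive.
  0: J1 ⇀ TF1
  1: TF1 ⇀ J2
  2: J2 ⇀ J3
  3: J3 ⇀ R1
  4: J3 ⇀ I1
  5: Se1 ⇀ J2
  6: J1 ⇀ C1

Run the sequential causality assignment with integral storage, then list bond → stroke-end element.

bond 5 →J2  (Se1 fixes effort; stroke away)
bond 4 →I1  (I1 integral (f out))
bond 6 →J1  (C1: C, integral causality)
bond 0 →TF1  (common-e at J1 fixed by 6)
bond 1 →J2  (TF1 one-in-one-out from 0)
bond 2 →J3  (only one flow-in slot at J2)
bond 3 →R1  (J3 effort already set via bond 2)

bond 0 |TF1
bond 1 |J2
bond 2 |J3
bond 3 |R1
bond 4 |I1
bond 5 |J2
bond 6 |J1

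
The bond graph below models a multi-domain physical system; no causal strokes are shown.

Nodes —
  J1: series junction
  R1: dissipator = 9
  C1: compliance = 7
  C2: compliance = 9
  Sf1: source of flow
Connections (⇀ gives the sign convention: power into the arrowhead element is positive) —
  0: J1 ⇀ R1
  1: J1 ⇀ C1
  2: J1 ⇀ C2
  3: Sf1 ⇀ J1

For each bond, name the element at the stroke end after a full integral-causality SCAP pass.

bond 0 stroke→J1
bond 1 stroke→J1
bond 2 stroke→J1
bond 3 stroke→Sf1

#3 →Sf1  (source Sf1 imposes f)
#0 →J1  (common-f at J1 fixed by 3)
#1 →J1  (1-jn J1 has f-setter on 3)
#2 →J1  (common-f at J1 fixed by 3)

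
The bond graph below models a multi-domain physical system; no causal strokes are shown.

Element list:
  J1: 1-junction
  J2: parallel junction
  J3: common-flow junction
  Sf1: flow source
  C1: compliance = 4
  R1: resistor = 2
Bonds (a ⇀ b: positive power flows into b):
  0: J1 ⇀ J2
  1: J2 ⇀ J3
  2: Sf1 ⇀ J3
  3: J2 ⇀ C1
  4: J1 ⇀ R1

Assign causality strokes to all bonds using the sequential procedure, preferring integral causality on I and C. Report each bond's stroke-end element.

#2 →Sf1  (Sf1 fixes flow; stroke at Sf1)
#1 →J3  (J3: bond 2 brought flow, rest push out)
#3 →J2  (C1: C, integral causality)
#0 →J1  (J2 effort already set via bond 3)
#4 →R1  (only one flow-in slot at J1)

b0 |J1
b1 |J3
b2 |Sf1
b3 |J2
b4 |R1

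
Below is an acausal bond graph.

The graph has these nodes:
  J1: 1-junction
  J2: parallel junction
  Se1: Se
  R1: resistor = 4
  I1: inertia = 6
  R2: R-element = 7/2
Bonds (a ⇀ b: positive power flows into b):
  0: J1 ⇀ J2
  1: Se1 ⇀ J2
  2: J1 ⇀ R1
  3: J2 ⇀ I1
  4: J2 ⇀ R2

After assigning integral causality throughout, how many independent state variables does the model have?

1  (I1 all integral)

bond 1 →J2  (Se1: effort source, stroke at far end)
bond 0 →J1  (common-e at J2 fixed by 1)
bond 3 →I1  (J2 effort already set via bond 1)
bond 4 →R2  (J2: bond 1 brought effort, rest push out)
bond 2 →R1  (only one flow-in slot at J1)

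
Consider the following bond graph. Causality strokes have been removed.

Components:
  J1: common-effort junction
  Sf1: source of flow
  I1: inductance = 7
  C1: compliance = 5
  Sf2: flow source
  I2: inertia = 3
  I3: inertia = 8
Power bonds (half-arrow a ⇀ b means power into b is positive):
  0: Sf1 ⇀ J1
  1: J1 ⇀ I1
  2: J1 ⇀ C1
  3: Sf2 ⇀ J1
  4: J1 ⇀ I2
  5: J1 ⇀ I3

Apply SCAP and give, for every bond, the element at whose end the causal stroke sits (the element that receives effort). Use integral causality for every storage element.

β0 →Sf1
β1 →I1
β2 →J1
β3 →Sf2
β4 →I2
β5 →I3

bond 0 stroke at Sf1  (Sf1 (Sf) sets flow on bond)
bond 3 stroke at Sf2  (Sf2 (Sf) sets flow on bond)
bond 1 stroke at I1  (I1 integral (f out))
bond 2 stroke at J1  (C1: C, integral causality)
bond 4 stroke at I2  (0-jn J1 has e-setter on 2)
bond 5 stroke at I3  (common-e at J1 fixed by 2)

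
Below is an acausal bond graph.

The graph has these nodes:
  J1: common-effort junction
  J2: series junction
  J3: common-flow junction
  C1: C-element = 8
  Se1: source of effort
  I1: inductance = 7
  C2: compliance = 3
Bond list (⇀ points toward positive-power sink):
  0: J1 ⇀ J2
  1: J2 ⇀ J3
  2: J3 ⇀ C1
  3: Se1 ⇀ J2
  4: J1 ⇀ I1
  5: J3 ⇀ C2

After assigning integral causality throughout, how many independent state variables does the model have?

3  (C1, C2, I1 all integral)

b3 stroke→J2  (Se1 fixes effort; stroke away)
b2 stroke→J3  (C1 outputs effort q/C1)
b4 stroke→I1  (prefer integral on I1)
b0 stroke→J1  (J1: last free bond brings effort in)
b1 stroke→J2  (J2: bond 0 brought flow, rest push out)
b5 stroke→J3  (common-f at J3 fixed by 1)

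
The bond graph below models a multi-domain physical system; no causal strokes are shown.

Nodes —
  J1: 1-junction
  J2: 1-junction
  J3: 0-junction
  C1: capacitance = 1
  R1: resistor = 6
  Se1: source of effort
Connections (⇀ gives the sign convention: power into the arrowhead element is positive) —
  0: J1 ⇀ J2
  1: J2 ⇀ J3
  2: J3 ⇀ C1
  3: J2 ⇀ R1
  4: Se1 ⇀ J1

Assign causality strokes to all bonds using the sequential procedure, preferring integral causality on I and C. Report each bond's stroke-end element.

bond 0 |J2
bond 1 |J2
bond 2 |J3
bond 3 |R1
bond 4 |J1

bond 4 →J1  (Se1 (Se) sets effort on bond)
bond 0 →J2  (J1 needs exactly one f-in)
bond 2 →J3  (C1: C, integral causality)
bond 1 →J2  (common-e at J3 fixed by 2)
bond 3 →R1  (closing 1-jn rule on J2)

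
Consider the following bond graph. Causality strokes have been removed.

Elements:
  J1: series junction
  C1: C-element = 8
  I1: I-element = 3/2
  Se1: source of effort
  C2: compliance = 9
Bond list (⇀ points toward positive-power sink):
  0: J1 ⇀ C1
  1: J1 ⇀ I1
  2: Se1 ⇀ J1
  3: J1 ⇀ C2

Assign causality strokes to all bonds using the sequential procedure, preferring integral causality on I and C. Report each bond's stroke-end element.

b2 |J1  (Se1 fixes effort; stroke away)
b0 |J1  (C1: C, integral causality)
b1 |I1  (I1 integral (f out))
b3 |J1  (common-f at J1 fixed by 1)

#0 →J1
#1 →I1
#2 →J1
#3 →J1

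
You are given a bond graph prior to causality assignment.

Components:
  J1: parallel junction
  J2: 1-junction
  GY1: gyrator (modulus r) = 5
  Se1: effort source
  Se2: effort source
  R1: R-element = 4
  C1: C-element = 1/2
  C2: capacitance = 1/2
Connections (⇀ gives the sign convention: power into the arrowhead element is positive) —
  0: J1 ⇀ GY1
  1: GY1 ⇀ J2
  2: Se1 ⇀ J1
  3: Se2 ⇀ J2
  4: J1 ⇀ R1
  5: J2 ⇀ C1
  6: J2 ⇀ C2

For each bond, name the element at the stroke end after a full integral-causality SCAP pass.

bond 0 →GY1
bond 1 →GY1
bond 2 →J1
bond 3 →J2
bond 4 →R1
bond 5 →J2
bond 6 →J2

bond 2 |J1  (Se1: effort source, stroke at far end)
bond 3 |J2  (Se2 (Se) sets effort on bond)
bond 0 |GY1  (0-jn J1 has e-setter on 2)
bond 4 |R1  (J1 effort already set via bond 2)
bond 1 |GY1  (GY1: gyrator matches bond 0)
bond 5 |J2  (J2 flow already set via bond 1)
bond 6 |J2  (common-f at J2 fixed by 1)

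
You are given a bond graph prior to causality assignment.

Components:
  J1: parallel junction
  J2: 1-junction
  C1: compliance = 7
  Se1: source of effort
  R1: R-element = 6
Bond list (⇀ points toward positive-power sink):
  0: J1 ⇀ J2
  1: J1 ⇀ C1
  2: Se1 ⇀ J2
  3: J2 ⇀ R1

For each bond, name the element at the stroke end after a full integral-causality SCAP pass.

bond 0 →J2
bond 1 →J1
bond 2 →J2
bond 3 →R1

b2 stroke→J2  (Se1: effort source, stroke at far end)
b1 stroke→J1  (prefer integral on C1)
b0 stroke→J2  (0-jn J1 has e-setter on 1)
b3 stroke→R1  (only one flow-in slot at J2)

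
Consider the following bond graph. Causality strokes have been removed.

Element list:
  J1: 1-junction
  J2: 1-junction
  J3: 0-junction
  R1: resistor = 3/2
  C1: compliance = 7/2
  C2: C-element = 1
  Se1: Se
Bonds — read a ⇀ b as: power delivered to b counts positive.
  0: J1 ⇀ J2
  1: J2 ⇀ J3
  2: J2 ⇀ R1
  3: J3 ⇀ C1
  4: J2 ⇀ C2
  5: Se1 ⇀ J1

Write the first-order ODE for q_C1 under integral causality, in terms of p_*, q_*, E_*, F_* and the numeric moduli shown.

b5 →J1  (Se1 (Se) sets effort on bond)
b0 →J2  (J1: last free bond brings flow in)
b3 →J3  (prefer integral on C1)
b1 →J2  (J3 effort already set via bond 3)
b4 →J2  (C2 integral (e out))
b2 →R1  (only one flow-in slot at J2)

dq_C1/dt = 2*E_Se1/3 - 4*q_C1/21 - 2*q_C2/3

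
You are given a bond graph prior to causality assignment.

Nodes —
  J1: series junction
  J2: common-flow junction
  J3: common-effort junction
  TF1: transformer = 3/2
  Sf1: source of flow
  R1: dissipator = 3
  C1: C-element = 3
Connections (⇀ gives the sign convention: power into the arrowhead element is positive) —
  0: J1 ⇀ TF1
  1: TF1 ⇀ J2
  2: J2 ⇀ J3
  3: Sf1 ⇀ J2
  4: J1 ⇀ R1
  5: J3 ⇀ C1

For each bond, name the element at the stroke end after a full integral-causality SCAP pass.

#0 |TF1
#1 |J2
#2 |J2
#3 |Sf1
#4 |J1
#5 |J3

#3 stroke→Sf1  (source Sf1 imposes f)
#1 stroke→J2  (J2: bond 3 brought flow, rest push out)
#2 stroke→J2  (J2: bond 3 brought flow, rest push out)
#5 stroke→J3  (J3: last free bond brings effort in)
#0 stroke→TF1  (TF TF1: opposite of bond 1)
#4 stroke→J1  (common-f at J1 fixed by 0)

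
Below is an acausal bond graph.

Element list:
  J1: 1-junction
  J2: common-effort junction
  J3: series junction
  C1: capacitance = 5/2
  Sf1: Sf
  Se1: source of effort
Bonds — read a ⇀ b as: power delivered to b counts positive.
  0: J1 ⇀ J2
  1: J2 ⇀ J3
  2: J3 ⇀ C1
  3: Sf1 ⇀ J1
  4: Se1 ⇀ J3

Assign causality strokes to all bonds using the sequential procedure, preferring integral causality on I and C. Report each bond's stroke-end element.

#3 stroke at Sf1  (Sf1 (Sf) sets flow on bond)
#4 stroke at J3  (Se1 (Se) sets effort on bond)
#0 stroke at J1  (1-jn J1 has f-setter on 3)
#1 stroke at J2  (only one effort-in slot at J2)
#2 stroke at J3  (common-f at J3 fixed by 1)

bond 0 →J1
bond 1 →J2
bond 2 →J3
bond 3 →Sf1
bond 4 →J3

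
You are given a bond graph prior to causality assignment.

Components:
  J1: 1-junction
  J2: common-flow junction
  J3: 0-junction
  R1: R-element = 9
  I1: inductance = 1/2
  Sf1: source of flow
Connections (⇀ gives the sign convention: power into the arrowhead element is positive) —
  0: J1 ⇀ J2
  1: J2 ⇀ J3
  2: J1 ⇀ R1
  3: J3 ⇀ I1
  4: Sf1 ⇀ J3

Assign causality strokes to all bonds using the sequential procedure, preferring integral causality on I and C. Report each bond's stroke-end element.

b4 →Sf1  (Sf1 (Sf) sets flow on bond)
b3 →I1  (I1 outputs flow p/I1)
b1 →J3  (closing 0-jn rule on J3)
b0 →J2  (J2: bond 1 brought flow, rest push out)
b2 →J1  (J1 flow already set via bond 0)

β0 →J2
β1 →J3
β2 →J1
β3 →I1
β4 →Sf1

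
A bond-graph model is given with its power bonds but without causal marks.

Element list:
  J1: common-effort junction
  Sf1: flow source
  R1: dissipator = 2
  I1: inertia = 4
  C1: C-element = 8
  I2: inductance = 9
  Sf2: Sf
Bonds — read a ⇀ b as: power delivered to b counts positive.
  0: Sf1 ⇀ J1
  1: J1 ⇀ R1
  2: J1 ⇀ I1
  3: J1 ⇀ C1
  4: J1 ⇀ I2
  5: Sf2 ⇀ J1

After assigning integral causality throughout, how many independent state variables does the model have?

3  (C1, I1, I2 all integral)

β0 →Sf1  (source Sf1 imposes f)
β5 →Sf2  (Sf2 fixes flow; stroke at Sf2)
β2 →I1  (I1: I, integral causality)
β3 →J1  (C1 integral (e out))
β1 →R1  (J1 effort already set via bond 3)
β4 →I2  (J1 effort already set via bond 3)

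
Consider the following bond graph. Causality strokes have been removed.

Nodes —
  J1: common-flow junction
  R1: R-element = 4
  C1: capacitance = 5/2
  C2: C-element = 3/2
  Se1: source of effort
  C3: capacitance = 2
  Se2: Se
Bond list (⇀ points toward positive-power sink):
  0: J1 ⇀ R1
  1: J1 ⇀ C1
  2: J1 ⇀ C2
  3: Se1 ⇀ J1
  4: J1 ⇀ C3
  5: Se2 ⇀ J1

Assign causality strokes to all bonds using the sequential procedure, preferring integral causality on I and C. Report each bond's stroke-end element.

β0 stroke at R1
β1 stroke at J1
β2 stroke at J1
β3 stroke at J1
β4 stroke at J1
β5 stroke at J1

β3 |J1  (source Se1 imposes e)
β5 |J1  (Se2: effort source, stroke at far end)
β1 |J1  (C1 outputs effort q/C1)
β2 |J1  (prefer integral on C2)
β4 |J1  (C3 integral (e out))
β0 |R1  (only one flow-in slot at J1)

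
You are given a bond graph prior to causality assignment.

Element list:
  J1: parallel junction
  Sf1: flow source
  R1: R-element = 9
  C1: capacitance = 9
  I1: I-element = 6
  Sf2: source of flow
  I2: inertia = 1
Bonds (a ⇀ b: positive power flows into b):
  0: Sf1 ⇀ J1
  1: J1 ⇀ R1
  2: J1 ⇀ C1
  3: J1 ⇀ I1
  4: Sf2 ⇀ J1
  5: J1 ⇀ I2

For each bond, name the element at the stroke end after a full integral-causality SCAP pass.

bond 0 |Sf1
bond 1 |R1
bond 2 |J1
bond 3 |I1
bond 4 |Sf2
bond 5 |I2

#0 →Sf1  (Sf1 (Sf) sets flow on bond)
#4 →Sf2  (Sf2: flow source, stroke at near end)
#2 →J1  (C1 integral (e out))
#1 →R1  (J1 effort already set via bond 2)
#3 →I1  (common-e at J1 fixed by 2)
#5 →I2  (common-e at J1 fixed by 2)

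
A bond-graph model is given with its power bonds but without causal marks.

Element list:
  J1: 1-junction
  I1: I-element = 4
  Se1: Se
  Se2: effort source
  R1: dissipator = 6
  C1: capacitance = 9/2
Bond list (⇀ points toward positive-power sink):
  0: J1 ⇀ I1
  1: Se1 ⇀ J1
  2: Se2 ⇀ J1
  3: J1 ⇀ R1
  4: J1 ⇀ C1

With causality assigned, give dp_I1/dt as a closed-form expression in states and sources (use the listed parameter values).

bond 1 stroke→J1  (Se1 fixes effort; stroke away)
bond 2 stroke→J1  (source Se2 imposes e)
bond 0 stroke→I1  (I1: I, integral causality)
bond 3 stroke→J1  (1-jn J1 has f-setter on 0)
bond 4 stroke→J1  (1-jn J1 has f-setter on 0)

dp_I1/dt = E_Se1 + E_Se2 - 3*p_I1/2 - 2*q_C1/9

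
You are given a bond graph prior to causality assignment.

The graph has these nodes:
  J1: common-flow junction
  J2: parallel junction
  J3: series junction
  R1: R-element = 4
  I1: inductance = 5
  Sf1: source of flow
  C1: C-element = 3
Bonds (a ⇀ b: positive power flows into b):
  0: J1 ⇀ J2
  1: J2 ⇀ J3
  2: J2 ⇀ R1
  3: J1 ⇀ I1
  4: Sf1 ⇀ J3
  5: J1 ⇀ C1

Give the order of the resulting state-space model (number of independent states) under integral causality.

#4 →Sf1  (Sf1: flow source, stroke at near end)
#1 →J3  (1-jn J3 has f-setter on 4)
#3 →I1  (I1 outputs flow p/I1)
#0 →J1  (common-f at J1 fixed by 3)
#5 →J1  (1-jn J1 has f-setter on 3)
#2 →J2  (J2: last free bond brings effort in)

2  (C1, I1 all integral)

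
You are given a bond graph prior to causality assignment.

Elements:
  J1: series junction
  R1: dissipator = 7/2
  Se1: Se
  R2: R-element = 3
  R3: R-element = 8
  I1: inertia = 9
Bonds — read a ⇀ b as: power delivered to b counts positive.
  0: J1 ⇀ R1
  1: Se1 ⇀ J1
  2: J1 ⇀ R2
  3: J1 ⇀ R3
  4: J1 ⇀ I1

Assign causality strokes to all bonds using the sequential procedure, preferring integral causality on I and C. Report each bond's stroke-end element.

bond 0 stroke at J1
bond 1 stroke at J1
bond 2 stroke at J1
bond 3 stroke at J1
bond 4 stroke at I1

β1 stroke→J1  (Se1 (Se) sets effort on bond)
β4 stroke→I1  (I1 outputs flow p/I1)
β0 stroke→J1  (J1 flow already set via bond 4)
β2 stroke→J1  (1-jn J1 has f-setter on 4)
β3 stroke→J1  (J1 flow already set via bond 4)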